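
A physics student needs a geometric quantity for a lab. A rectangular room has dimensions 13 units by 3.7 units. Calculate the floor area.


Shape: rectangle
Length l = 13 units, Width w = 3.7 units
Formula: A = l * w
A = 13 * 3.7
A = 48.1
48.1 units^2


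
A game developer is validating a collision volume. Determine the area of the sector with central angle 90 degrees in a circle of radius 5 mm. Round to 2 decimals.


Shape: circular sector
Radius r = 5 mm, Angle = 90 degrees
Formula: A = (angle/360) * pi * r^2
r^2 = 25
Fraction of circle = 90/360
A = (90/360) * pi * 25
A = 6.25 * pi
A = 19.63
19.63 mm^2


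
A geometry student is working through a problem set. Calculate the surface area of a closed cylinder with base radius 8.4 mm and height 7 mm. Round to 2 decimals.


Shape: closed cylinder
Radius r = 8.4 mm, Height h = 7 mm
Formula: SA = 2*pi*r^2 + 2*pi*r*h = 2*pi*r*(r + h)
r + h = 15.4
2 * r * (r + h) = 2 * 8.4 * 15.4 = 258.72
SA = 258.72 * pi
SA = 812.79
812.79 mm^2


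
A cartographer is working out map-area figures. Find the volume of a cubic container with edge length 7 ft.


Shape: cube
Side s = 7 ft
Formula: V = s^3
V = 7 * 7 * 7
V = 49 * 7
V = 343
343 ft^3


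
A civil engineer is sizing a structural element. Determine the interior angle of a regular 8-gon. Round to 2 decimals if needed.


Shape: regular octagon (8 sides)
Formula: interior angle = (n - 2) * 180 / n
(n - 2) = 6
(n - 2) * 180 = 1080
angle = 1080 / 8
angle = 135
135 degrees


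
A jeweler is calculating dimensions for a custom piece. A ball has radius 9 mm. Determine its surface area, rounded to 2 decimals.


Shape: sphere
Radius r = 9 mm
Formula: SA = 4 * pi * r^2
r^2 = 81
SA = 4 * pi * 81
SA = 324 * pi
SA = 1017.88
1017.88 mm^2


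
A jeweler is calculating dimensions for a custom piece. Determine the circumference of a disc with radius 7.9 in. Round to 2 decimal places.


Shape: circle
Radius r = 7.9 in
Formula: C = 2 * pi * r
C = 2 * pi * 7.9
C = 15.8 * pi
C = 49.64
49.64 in


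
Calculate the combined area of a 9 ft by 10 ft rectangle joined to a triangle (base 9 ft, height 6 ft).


Composite shape: rectangle + triangle
Rectangle area = 9 * 10 = 90
Triangle area = 0.5 * 9 * 6 = 27
Total = 90 + 27
Total = 117
117 ft^2


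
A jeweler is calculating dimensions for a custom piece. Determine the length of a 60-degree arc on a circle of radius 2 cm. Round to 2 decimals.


Shape: circular arc
Radius r = 2 cm, Angle = 60 degrees
Formula: L = (angle/360) * 2 * pi * r
2 * pi * r = 4 * pi
L = (60/360) * 4 * pi
L = 0.666667 * pi
L = 2.09
2.09 cm


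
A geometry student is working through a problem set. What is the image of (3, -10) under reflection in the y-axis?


Transformation: reflection
Original point: (3, -10)
Rule for reflection over the y-axis: (x, y) -> (-x, y)
Apply: (3, -10) -> (-3, -10)
(-3, -10)


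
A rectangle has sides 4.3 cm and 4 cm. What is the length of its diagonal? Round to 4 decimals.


Shape: rectangle (diagonal via Pythagoras)
Sides: 4.3 cm and 4 cm
Formula: d = sqrt(l^2 + w^2)
l^2 = 18.49, w^2 = 16
l^2 + w^2 = 34.49
d = sqrt(34.49)
d = 5.8728
5.8728 cm


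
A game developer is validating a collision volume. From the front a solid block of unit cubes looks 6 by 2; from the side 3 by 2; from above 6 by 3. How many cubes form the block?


Orthographic views of a solid rectangular block:
Front view 6 x 2 -> length = 6, height = 2
Side view 3 x 2 -> width = 3, height = 2 (consistent)
Top view 6 x 3 -> confirms length = 6, width = 3
The block is 6 x 3 x 2.
Total unit cubes = 6 * 3 * 2 = 36
36 unit cubes


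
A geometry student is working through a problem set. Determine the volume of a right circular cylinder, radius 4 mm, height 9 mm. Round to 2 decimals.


Shape: cylinder
Radius r = 4 mm, Height h = 9 mm
Formula: V = pi * r^2 * h
r^2 = 16
V = pi * 16 * 9
V = 144 * pi
V = 452.39
452.39 mm^3


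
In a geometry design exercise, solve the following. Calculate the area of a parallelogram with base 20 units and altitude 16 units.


Shape: parallelogram
Base b = 20 units, Height h = 16 units
Formula: A = b * h
A = 20 * 16
A = 320
320 units^2


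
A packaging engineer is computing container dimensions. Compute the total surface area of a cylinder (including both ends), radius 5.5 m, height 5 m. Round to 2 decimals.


Shape: closed cylinder
Radius r = 5.5 m, Height h = 5 m
Formula: SA = 2*pi*r^2 + 2*pi*r*h = 2*pi*r*(r + h)
r + h = 10.5
2 * r * (r + h) = 2 * 5.5 * 10.5 = 115.5
SA = 115.5 * pi
SA = 362.85
362.85 m^2


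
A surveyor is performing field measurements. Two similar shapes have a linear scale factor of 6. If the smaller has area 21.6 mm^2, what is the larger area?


Linear scale factor k = 6
Original area = 21.6 mm^2
Rule: under a linear scaling by k, areas scale by k^2.
k^2 = 6^2 = 36
New area = 21.6 * 36
New area = 777.6
777.6 mm^2


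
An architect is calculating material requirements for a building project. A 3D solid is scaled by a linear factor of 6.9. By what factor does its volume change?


Linear scale factor k = 6.9
Rule: under a linear scaling by k, volumes scale by k^3.
k^3 = 6.9 * 6.9 * 6.9
k^3 = 47.61 * 6.9
k^3 = 328.509
Volume scales by a factor of 328.509.
328.509 (dimensionless)


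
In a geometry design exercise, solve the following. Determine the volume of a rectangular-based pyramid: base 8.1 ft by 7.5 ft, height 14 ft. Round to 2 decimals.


Shape: rectangular pyramid
Base: 8.1 ft x 7.5 ft, Height h = 14 ft
Formula: V = (1/3) * base_area * h
base_area = 8.1 * 7.5 = 60.75
base_area * h = 60.75 * 14 = 850.5
V = 850.5 / 3
V = 283.5
283.5 ft^3


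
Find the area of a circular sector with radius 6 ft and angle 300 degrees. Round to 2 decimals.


Shape: circular sector
Radius r = 6 ft, Angle = 300 degrees
Formula: A = (angle/360) * pi * r^2
r^2 = 36
Fraction of circle = 300/360
A = (300/360) * pi * 36
A = 30 * pi
A = 94.25
94.25 ft^2


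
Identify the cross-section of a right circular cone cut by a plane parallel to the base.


Solid: right circular cone
Cutting plane: parallel to the base
Visualize the intersection of the plane with the solid's surface.
The boundary of the cut region is a circle.
circle


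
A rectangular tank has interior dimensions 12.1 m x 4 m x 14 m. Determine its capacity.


Shape: rectangular prism
l = 12.1 m, w = 4 m, h = 14 m
Formula: V = l * w * h
V = 12.1 * 4 * 14
V = 48.4 * 14
V = 677.6
677.6 m^3


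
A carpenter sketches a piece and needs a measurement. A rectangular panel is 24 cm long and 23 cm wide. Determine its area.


Shape: rectangle
Length l = 24 cm, Width w = 23 cm
Formula: A = l * w
A = 24 * 23
A = 552
552 cm^2


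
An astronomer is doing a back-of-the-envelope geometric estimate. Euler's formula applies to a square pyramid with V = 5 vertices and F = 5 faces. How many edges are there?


Polyhedron: square pyramid
Euler's formula for convex polyhedra: V - E + F = 2
Given: V = 5 vertices and F = 5 faces
Solve for E:
E = V + F - 2 = 5 + 5 - 2 = 8
8 edges


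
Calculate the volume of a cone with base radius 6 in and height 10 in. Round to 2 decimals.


Shape: cone
Radius r = 6 in, Height h = 10 in
Formula: V = (1/3) * pi * r^2 * h
r^2 = 36
pi * r^2 * h = pi * 36 * 10 = 360 * pi
V = 360 * pi / 3
V = 376.99
376.99 in^3


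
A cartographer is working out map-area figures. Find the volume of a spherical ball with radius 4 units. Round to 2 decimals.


Shape: sphere
Radius r = 4 units
Formula: V = (4/3) * pi * r^3
r^3 = 64
(4/3) * 64 = 85.333333
V = 85.333333 * pi
V = 268.08
268.08 units^3


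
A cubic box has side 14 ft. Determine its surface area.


Shape: cube
Side s = 14 ft
A cube has 6 square faces.
Formula: SA = 6 * s^2
s^2 = 196
SA = 6 * 196
SA = 1176
1176 ft^2


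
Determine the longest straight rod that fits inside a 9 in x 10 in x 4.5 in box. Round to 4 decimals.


Shape: rectangular box (space diagonal)
l = 9 in, w = 10 in, h = 4.5 in
Visualize: the diagonal of the base, then a right triangle with that diagonal and the height.
Formula: d = sqrt(l^2 + w^2 + h^2)
l^2 + w^2 + h^2 = 81 + 100 + 20.25 = 201.25
d = sqrt(201.25)
d = 14.1863
14.1863 in


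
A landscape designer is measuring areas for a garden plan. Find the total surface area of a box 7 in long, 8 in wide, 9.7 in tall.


Shape: rectangular prism
l = 7 in, w = 8 in, h = 9.7 in
Formula: SA = 2(lw + lh + wh)
lw = 56, lh = 67.9, wh = 77.6
lw + lh + wh = 201.5
SA = 2 * 201.5
SA = 403
403 in^2


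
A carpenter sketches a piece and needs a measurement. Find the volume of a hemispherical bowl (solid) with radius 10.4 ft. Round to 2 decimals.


Shape: hemisphere (half of a sphere)
Radius r = 10.4 ft
Formula: V = (1/2) * (4/3) * pi * r^3 = (2/3) * pi * r^3
r^3 = 1124.864
(2/3) * 1124.864 = 749.909333
V = 749.909333 * pi
V = 2355.91
2355.91 ft^3


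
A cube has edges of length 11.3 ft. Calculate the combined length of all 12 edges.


Shape: cube
Side s = 11.3 ft
A cube has 12 edges, all equal.
Formula: total edge length = 12 * s
Total = 12 * 11.3
Total = 135.6
135.6 ft


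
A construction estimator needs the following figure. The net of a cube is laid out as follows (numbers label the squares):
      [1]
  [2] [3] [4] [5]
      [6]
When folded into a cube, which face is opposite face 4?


Net: cross layout. Take square 3 as the base (bottom).
Fold the four squares in the horizontal row up around 3: 2 -> left, 4 -> right, 5 wraps to the top.
Fold 1 and 6 up from 3: 1 -> back, 6 -> front.
Opposite pairs are therefore: (1, 6), (2, 4), (3, 5).
Face 4 is opposite face 2.
face 2


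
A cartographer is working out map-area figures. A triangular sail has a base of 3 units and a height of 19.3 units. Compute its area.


Shape: triangle
Base b = 3 units, Height h = 19.3 units
Formula: A = (1/2) * b * h
A = 0.5 * 3 * 19.3
A = 0.5 * 57.9
A = 28.95
28.95 units^2


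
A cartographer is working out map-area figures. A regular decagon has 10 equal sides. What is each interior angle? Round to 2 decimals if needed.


Shape: regular decagon (10 sides)
Formula: interior angle = (n - 2) * 180 / n
(n - 2) = 8
(n - 2) * 180 = 1440
angle = 1440 / 10
angle = 144
144 degrees


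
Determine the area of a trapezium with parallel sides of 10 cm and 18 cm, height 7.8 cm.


Shape: trapezoid
Parallel sides a = 10 cm, b = 18 cm; Height h = 7.8 cm
Formula: A = (a + b) * h / 2
a + b = 10 + 18 = 28
A = 28 * 7.8 / 2
A = 218.4 / 2
A = 109.2
109.2 cm^2


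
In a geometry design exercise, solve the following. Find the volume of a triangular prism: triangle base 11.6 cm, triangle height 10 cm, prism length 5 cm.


Shape: triangular prism
Triangle base = 11.6 cm, triangle height = 10 cm, prism length L = 5 cm
Formula: V = (1/2 * b * h_tri) * L
Cross-section area = 0.5 * 11.6 * 10 = 58
V = 58 * 5
V = 290
290 cm^3


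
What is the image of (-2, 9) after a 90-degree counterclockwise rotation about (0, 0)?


Transformation: rotation about the origin
Original point: (-2, 9)
Rule for 90 deg counterclockwise: (x, y) -> (-y, x)
Apply: (-2, 9) -> (-9, -2)
(-9, -2)


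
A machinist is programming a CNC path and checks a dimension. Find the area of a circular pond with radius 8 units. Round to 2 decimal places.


Shape: circle
Radius r = 8 units
Formula: A = pi * r^2
r^2 = 8^2 = 64
A = pi * 64
A = 201.06
201.06 units^2


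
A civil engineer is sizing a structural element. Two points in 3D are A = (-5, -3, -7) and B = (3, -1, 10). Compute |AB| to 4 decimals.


3D distance between two points
P1 = (-5, -3, -7), P2 = (3, -1, 10)
Formula: d = sqrt((x2-x1)^2 + (y2-y1)^2 + (z2-z1)^2)
dx = 3 - -5 = 8
dy = -1 - -3 = 2
dz = 10 - -7 = 17
dx^2 + dy^2 + dz^2 = 64 + 4 + 289 = 357
d = sqrt(357)
d = 18.8944
18.8944 units


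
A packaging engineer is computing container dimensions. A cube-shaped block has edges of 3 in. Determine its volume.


Shape: cube
Side s = 3 in
Formula: V = s^3
V = 3 * 3 * 3
V = 9 * 3
V = 27
27 in^3


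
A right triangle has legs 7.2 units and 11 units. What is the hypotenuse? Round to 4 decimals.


Shape: right triangle
Legs a = 7.2 units, b = 11 units
Formula: c = sqrt(a^2 + b^2)
a^2 = 51.84, b^2 = 121
a^2 + b^2 = 172.84
c = sqrt(172.84)
c = 13.1469
13.1469 units


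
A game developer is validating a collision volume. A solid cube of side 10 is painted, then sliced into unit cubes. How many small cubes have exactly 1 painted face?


Large cube: 10 x 10 x 10, cut into unit cubes.
n = 10, so n - 2 = 8
Cubes with 1 painted face lie in the interior of each face.
A cube has 6 faces; each contributes (n - 2)^2 = 64 such cubes.
Count = 6 * 64 = 384
384 unit cubes


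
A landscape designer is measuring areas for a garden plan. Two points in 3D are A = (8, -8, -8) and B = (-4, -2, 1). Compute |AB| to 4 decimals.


3D distance between two points
P1 = (8, -8, -8), P2 = (-4, -2, 1)
Formula: d = sqrt((x2-x1)^2 + (y2-y1)^2 + (z2-z1)^2)
dx = -4 - 8 = -12
dy = -2 - -8 = 6
dz = 1 - -8 = 9
dx^2 + dy^2 + dz^2 = 144 + 36 + 81 = 261
d = sqrt(261)
d = 16.1555
16.1555 units


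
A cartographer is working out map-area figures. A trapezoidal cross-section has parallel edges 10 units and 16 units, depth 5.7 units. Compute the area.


Shape: trapezoid
Parallel sides a = 10 units, b = 16 units; Height h = 5.7 units
Formula: A = (a + b) * h / 2
a + b = 10 + 16 = 26
A = 26 * 5.7 / 2
A = 148.2 / 2
A = 74.1
74.1 units^2


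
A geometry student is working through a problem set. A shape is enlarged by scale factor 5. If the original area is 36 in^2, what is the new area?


Linear scale factor k = 5
Original area = 36 in^2
Rule: under a linear scaling by k, areas scale by k^2.
k^2 = 5^2 = 25
New area = 36 * 25
New area = 900
900 in^2


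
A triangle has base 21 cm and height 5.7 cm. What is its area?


Shape: triangle
Base b = 21 cm, Height h = 5.7 cm
Formula: A = (1/2) * b * h
A = 0.5 * 21 * 5.7
A = 0.5 * 119.7
A = 59.85
59.85 cm^2


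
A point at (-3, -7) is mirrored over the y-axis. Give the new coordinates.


Transformation: reflection
Original point: (-3, -7)
Rule for reflection over the y-axis: (x, y) -> (-x, y)
Apply: (-3, -7) -> (3, -7)
(3, -7)


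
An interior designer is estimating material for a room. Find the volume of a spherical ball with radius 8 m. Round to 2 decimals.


Shape: sphere
Radius r = 8 m
Formula: V = (4/3) * pi * r^3
r^3 = 512
(4/3) * 512 = 682.666667
V = 682.666667 * pi
V = 2144.66
2144.66 m^3


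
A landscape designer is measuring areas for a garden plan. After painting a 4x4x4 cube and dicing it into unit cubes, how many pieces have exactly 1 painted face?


Large cube: 4 x 4 x 4, cut into unit cubes.
n = 4, so n - 2 = 2
Cubes with 1 painted face lie in the interior of each face.
A cube has 6 faces; each contributes (n - 2)^2 = 4 such cubes.
Count = 6 * 4 = 24
24 unit cubes


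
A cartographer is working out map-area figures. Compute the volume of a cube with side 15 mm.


Shape: cube
Side s = 15 mm
Formula: V = s^3
V = 15 * 15 * 15
V = 225 * 15
V = 3375
3375 mm^3


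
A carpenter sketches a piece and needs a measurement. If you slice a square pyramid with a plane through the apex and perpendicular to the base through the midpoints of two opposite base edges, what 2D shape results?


Solid: square pyramid
Cutting plane: through the apex and perpendicular to the base through the midpoints of two opposite base edges
Visualize the intersection of the plane with the solid's surface.
The boundary of the cut region is a isosceles triangle.
isosceles triangle


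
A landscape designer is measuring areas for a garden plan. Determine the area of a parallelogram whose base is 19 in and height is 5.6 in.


Shape: parallelogram
Base b = 19 in, Height h = 5.6 in
Formula: A = b * h
A = 19 * 5.6
A = 106.4
106.4 in^2


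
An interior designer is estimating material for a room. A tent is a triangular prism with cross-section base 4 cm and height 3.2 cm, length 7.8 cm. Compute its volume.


Shape: triangular prism
Triangle base = 4 cm, triangle height = 3.2 cm, prism length L = 7.8 cm
Formula: V = (1/2 * b * h_tri) * L
Cross-section area = 0.5 * 4 * 3.2 = 6.4
V = 6.4 * 7.8
V = 49.92
49.92 cm^3


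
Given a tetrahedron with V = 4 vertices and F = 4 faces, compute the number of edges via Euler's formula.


Polyhedron: tetrahedron
Euler's formula for convex polyhedra: V - E + F = 2
Given: V = 4 vertices and F = 4 faces
Solve for E:
E = V + F - 2 = 4 + 4 - 2 = 6
6 edges


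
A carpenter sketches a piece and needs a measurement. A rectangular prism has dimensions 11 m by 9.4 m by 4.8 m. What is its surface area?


Shape: rectangular prism
l = 11 m, w = 9.4 m, h = 4.8 m
Formula: SA = 2(lw + lh + wh)
lw = 103.4, lh = 52.8, wh = 45.12
lw + lh + wh = 201.32
SA = 2 * 201.32
SA = 402.64
402.64 m^2


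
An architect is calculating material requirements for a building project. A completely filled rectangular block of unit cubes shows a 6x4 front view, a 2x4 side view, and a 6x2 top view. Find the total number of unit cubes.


Orthographic views of a solid rectangular block:
Front view 6 x 4 -> length = 6, height = 4
Side view 2 x 4 -> width = 2, height = 4 (consistent)
Top view 6 x 2 -> confirms length = 6, width = 2
The block is 6 x 2 x 4.
Total unit cubes = 6 * 2 * 4 = 48
48 unit cubes


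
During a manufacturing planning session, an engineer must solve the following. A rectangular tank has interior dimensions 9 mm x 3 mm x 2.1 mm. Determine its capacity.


Shape: rectangular prism
l = 9 mm, w = 3 mm, h = 2.1 mm
Formula: V = l * w * h
V = 9 * 3 * 2.1
V = 27 * 2.1
V = 56.7
56.7 mm^3


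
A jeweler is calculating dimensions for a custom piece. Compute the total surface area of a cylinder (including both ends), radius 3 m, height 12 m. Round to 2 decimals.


Shape: closed cylinder
Radius r = 3 m, Height h = 12 m
Formula: SA = 2*pi*r^2 + 2*pi*r*h = 2*pi*r*(r + h)
r + h = 15
2 * r * (r + h) = 2 * 3 * 15 = 90
SA = 90 * pi
SA = 282.74
282.74 m^2


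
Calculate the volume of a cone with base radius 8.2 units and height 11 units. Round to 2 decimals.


Shape: cone
Radius r = 8.2 units, Height h = 11 units
Formula: V = (1/3) * pi * r^2 * h
r^2 = 67.24
pi * r^2 * h = pi * 67.24 * 11 = 739.64 * pi
V = 739.64 * pi / 3
V = 774.55
774.55 units^3


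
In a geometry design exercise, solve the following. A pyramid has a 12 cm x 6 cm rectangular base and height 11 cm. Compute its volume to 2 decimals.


Shape: rectangular pyramid
Base: 12 cm x 6 cm, Height h = 11 cm
Formula: V = (1/3) * base_area * h
base_area = 12 * 6 = 72
base_area * h = 72 * 11 = 792
V = 792 / 3
V = 264
264 cm^3


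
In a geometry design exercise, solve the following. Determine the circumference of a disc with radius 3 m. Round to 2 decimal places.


Shape: circle
Radius r = 3 m
Formula: C = 2 * pi * r
C = 2 * pi * 3
C = 6 * pi
C = 18.85
18.85 m


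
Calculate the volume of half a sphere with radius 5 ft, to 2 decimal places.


Shape: hemisphere (half of a sphere)
Radius r = 5 ft
Formula: V = (1/2) * (4/3) * pi * r^3 = (2/3) * pi * r^3
r^3 = 125
(2/3) * 125 = 83.333333
V = 83.333333 * pi
V = 261.8
261.8 ft^3


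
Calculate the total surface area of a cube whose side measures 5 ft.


Shape: cube
Side s = 5 ft
A cube has 6 square faces.
Formula: SA = 6 * s^2
s^2 = 25
SA = 6 * 25
SA = 150
150 ft^2


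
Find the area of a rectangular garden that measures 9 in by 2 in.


Shape: rectangle
Length l = 9 in, Width w = 2 in
Formula: A = l * w
A = 9 * 2
A = 18
18 in^2


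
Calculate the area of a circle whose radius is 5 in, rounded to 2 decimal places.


Shape: circle
Radius r = 5 in
Formula: A = pi * r^2
r^2 = 5^2 = 25
A = pi * 25
A = 78.54
78.54 in^2


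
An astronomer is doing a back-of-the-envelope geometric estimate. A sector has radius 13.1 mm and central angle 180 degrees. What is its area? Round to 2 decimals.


Shape: circular sector
Radius r = 13.1 mm, Angle = 180 degrees
Formula: A = (angle/360) * pi * r^2
r^2 = 171.61
Fraction of circle = 180/360
A = (180/360) * pi * 171.61
A = 85.805 * pi
A = 269.56
269.56 mm^2


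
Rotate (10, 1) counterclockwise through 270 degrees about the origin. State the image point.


Transformation: rotation about the origin
Original point: (10, 1)
Rule for 270 deg counterclockwise: (x, y) -> (y, -x)
Apply: (10, 1) -> (1, -10)
(1, -10)


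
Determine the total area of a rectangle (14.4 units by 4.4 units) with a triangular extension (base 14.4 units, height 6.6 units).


Composite shape: rectangle + triangle
Rectangle area = 14.4 * 4.4 = 63.36
Triangle area = 0.5 * 14.4 * 6.6 = 47.52
Total = 63.36 + 47.52
Total = 110.88
110.88 units^2


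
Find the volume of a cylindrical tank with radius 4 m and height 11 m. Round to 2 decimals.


Shape: cylinder
Radius r = 4 m, Height h = 11 m
Formula: V = pi * r^2 * h
r^2 = 16
V = pi * 16 * 11
V = 176 * pi
V = 552.92
552.92 m^3


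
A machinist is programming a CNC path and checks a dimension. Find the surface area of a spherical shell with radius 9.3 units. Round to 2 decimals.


Shape: sphere
Radius r = 9.3 units
Formula: SA = 4 * pi * r^2
r^2 = 86.49
SA = 4 * pi * 86.49
SA = 345.96 * pi
SA = 1086.87
1086.87 units^2


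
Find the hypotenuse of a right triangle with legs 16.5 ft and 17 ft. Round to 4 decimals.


Shape: right triangle
Legs a = 16.5 ft, b = 17 ft
Formula: c = sqrt(a^2 + b^2)
a^2 = 272.25, b^2 = 289
a^2 + b^2 = 561.25
c = sqrt(561.25)
c = 23.6907
23.6907 ft


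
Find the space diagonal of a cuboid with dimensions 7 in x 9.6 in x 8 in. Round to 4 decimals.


Shape: rectangular box (space diagonal)
l = 7 in, w = 9.6 in, h = 8 in
Visualize: the diagonal of the base, then a right triangle with that diagonal and the height.
Formula: d = sqrt(l^2 + w^2 + h^2)
l^2 + w^2 + h^2 = 49 + 92.16 + 64 = 205.16
d = sqrt(205.16)
d = 14.3234
14.3234 in


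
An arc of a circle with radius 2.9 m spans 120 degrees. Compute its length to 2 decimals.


Shape: circular arc
Radius r = 2.9 m, Angle = 120 degrees
Formula: L = (angle/360) * 2 * pi * r
2 * pi * r = 5.8 * pi
L = (120/360) * 5.8 * pi
L = 1.933333 * pi
L = 6.07
6.07 m


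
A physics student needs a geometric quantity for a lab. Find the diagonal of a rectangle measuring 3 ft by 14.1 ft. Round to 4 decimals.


Shape: rectangle (diagonal via Pythagoras)
Sides: 3 ft and 14.1 ft
Formula: d = sqrt(l^2 + w^2)
l^2 = 9, w^2 = 198.81
l^2 + w^2 = 207.81
d = sqrt(207.81)
d = 14.4156
14.4156 ft


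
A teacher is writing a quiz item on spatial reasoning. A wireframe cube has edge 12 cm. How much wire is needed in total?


Shape: cube
Side s = 12 cm
A cube has 12 edges, all equal.
Formula: total edge length = 12 * s
Total = 12 * 12
Total = 144
144 cm


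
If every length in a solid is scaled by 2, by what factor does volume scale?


Linear scale factor k = 2
Rule: under a linear scaling by k, volumes scale by k^3.
k^3 = 2 * 2 * 2
k^3 = 4 * 2
k^3 = 8
Volume scales by a factor of 8.
8 (dimensionless)


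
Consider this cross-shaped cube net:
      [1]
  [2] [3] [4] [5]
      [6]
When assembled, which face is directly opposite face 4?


Net: cross layout. Take square 3 as the base (bottom).
Fold the four squares in the horizontal row up around 3: 2 -> left, 4 -> right, 5 wraps to the top.
Fold 1 and 6 up from 3: 1 -> back, 6 -> front.
Opposite pairs are therefore: (1, 6), (2, 4), (3, 5).
Face 4 is opposite face 2.
face 2


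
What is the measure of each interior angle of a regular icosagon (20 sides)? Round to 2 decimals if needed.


Shape: regular icosagon (20 sides)
Formula: interior angle = (n - 2) * 180 / n
(n - 2) = 18
(n - 2) * 180 = 3240
angle = 3240 / 20
angle = 162
162 degrees


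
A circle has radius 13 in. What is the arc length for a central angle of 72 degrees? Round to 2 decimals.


Shape: circular arc
Radius r = 13 in, Angle = 72 degrees
Formula: L = (angle/360) * 2 * pi * r
2 * pi * r = 26 * pi
L = (72/360) * 26 * pi
L = 5.2 * pi
L = 16.34
16.34 in


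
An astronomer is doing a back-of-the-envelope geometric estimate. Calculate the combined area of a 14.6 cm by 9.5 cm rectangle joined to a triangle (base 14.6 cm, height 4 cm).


Composite shape: rectangle + triangle
Rectangle area = 14.6 * 9.5 = 138.7
Triangle area = 0.5 * 14.6 * 4 = 29.2
Total = 138.7 + 29.2
Total = 167.9
167.9 cm^2


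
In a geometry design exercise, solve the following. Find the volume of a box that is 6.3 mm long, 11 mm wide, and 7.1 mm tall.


Shape: rectangular prism
l = 6.3 mm, w = 11 mm, h = 7.1 mm
Formula: V = l * w * h
V = 6.3 * 11 * 7.1
V = 69.3 * 7.1
V = 492.03
492.03 mm^3


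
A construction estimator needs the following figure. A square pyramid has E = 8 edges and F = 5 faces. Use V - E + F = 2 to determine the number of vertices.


Polyhedron: square pyramid
Euler's formula for convex polyhedra: V - E + F = 2
Given: E = 8 edges and F = 5 faces
Solve for V:
V = 2 + E - F = 2 + 8 - 5 = 5
5 vertices


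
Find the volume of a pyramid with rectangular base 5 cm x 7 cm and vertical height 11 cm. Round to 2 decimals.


Shape: rectangular pyramid
Base: 5 cm x 7 cm, Height h = 11 cm
Formula: V = (1/3) * base_area * h
base_area = 5 * 7 = 35
base_area * h = 35 * 11 = 385
V = 385 / 3
V = 128.33
128.33 cm^3


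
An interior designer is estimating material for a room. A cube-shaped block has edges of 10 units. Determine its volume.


Shape: cube
Side s = 10 units
Formula: V = s^3
V = 10 * 10 * 10
V = 100 * 10
V = 1000
1000 units^3


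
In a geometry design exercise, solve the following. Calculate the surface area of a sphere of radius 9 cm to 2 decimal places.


Shape: sphere
Radius r = 9 cm
Formula: SA = 4 * pi * r^2
r^2 = 81
SA = 4 * pi * 81
SA = 324 * pi
SA = 1017.88
1017.88 cm^2


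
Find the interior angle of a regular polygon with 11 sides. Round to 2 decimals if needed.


Shape: regular hendecagon (11 sides)
Formula: interior angle = (n - 2) * 180 / n
(n - 2) = 9
(n - 2) * 180 = 1620
angle = 1620 / 11
angle = 147.27
147.27 degrees


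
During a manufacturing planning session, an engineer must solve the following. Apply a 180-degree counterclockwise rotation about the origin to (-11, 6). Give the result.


Transformation: rotation about the origin
Original point: (-11, 6)
Rule for 180 deg: (x, y) -> (-x, -y)
Apply: (-11, 6) -> (11, -6)
(11, -6)


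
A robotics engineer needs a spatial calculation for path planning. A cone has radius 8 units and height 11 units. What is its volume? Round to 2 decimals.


Shape: cone
Radius r = 8 units, Height h = 11 units
Formula: V = (1/3) * pi * r^2 * h
r^2 = 64
pi * r^2 * h = pi * 64 * 11 = 704 * pi
V = 704 * pi / 3
V = 737.23
737.23 units^3


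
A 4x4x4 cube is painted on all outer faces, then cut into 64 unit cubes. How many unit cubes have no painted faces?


Large cube: 4 x 4 x 4, cut into unit cubes.
n = 4, so n - 2 = 2
Unpainted cubes form the interior (n - 2)^3 block.
(n - 2)^3 = 2^3 = 8
8 unit cubes


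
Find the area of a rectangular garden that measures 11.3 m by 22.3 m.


Shape: rectangle
Length l = 11.3 m, Width w = 22.3 m
Formula: A = l * w
A = 11.3 * 22.3
A = 251.99
251.99 m^2


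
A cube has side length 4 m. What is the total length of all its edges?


Shape: cube
Side s = 4 m
A cube has 12 edges, all equal.
Formula: total edge length = 12 * s
Total = 12 * 4
Total = 48
48 m


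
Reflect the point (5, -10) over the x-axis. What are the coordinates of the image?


Transformation: reflection
Original point: (5, -10)
Rule for reflection over the x-axis: (x, y) -> (x, -y)
Apply: (5, -10) -> (5, 10)
(5, 10)


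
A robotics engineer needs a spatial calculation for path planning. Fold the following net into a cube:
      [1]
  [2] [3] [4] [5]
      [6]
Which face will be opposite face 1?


Net: cross layout. Take square 3 as the base (bottom).
Fold the four squares in the horizontal row up around 3: 2 -> left, 4 -> right, 5 wraps to the top.
Fold 1 and 6 up from 3: 1 -> back, 6 -> front.
Opposite pairs are therefore: (1, 6), (2, 4), (3, 5).
Face 1 is opposite face 6.
face 6


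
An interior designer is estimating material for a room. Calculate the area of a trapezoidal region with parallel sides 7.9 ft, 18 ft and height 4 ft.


Shape: trapezoid
Parallel sides a = 7.9 ft, b = 18 ft; Height h = 4 ft
Formula: A = (a + b) * h / 2
a + b = 7.9 + 18 = 25.9
A = 25.9 * 4 / 2
A = 103.6 / 2
A = 51.8
51.8 ft^2


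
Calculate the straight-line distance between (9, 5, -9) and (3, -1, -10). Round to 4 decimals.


3D distance between two points
P1 = (9, 5, -9), P2 = (3, -1, -10)
Formula: d = sqrt((x2-x1)^2 + (y2-y1)^2 + (z2-z1)^2)
dx = 3 - 9 = -6
dy = -1 - 5 = -6
dz = -10 - -9 = -1
dx^2 + dy^2 + dz^2 = 36 + 36 + 1 = 73
d = sqrt(73)
d = 8.544
8.544 units


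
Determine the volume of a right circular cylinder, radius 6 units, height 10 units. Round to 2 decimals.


Shape: cylinder
Radius r = 6 units, Height h = 10 units
Formula: V = pi * r^2 * h
r^2 = 36
V = pi * 36 * 10
V = 360 * pi
V = 1130.97
1130.97 units^3


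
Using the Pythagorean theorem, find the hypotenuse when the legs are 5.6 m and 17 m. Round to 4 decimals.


Shape: right triangle
Legs a = 5.6 m, b = 17 m
Formula: c = sqrt(a^2 + b^2)
a^2 = 31.36, b^2 = 289
a^2 + b^2 = 320.36
c = sqrt(320.36)
c = 17.8986
17.8986 m


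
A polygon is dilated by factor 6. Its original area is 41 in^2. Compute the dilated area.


Linear scale factor k = 6
Original area = 41 in^2
Rule: under a linear scaling by k, areas scale by k^2.
k^2 = 6^2 = 36
New area = 41 * 36
New area = 1476
1476 in^2


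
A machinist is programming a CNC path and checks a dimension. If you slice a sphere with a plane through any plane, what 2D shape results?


Solid: sphere
Cutting plane: through any plane
Visualize the intersection of the plane with the solid's surface.
The boundary of the cut region is a circle.
circle


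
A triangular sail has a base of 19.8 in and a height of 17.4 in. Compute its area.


Shape: triangle
Base b = 19.8 in, Height h = 17.4 in
Formula: A = (1/2) * b * h
A = 0.5 * 19.8 * 17.4
A = 0.5 * 344.52
A = 172.26
172.26 in^2


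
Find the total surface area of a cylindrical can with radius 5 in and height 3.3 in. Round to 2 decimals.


Shape: closed cylinder
Radius r = 5 in, Height h = 3.3 in
Formula: SA = 2*pi*r^2 + 2*pi*r*h = 2*pi*r*(r + h)
r + h = 8.3
2 * r * (r + h) = 2 * 5 * 8.3 = 83
SA = 83 * pi
SA = 260.75
260.75 in^2


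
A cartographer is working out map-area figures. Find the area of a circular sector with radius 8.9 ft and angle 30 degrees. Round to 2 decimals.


Shape: circular sector
Radius r = 8.9 ft, Angle = 30 degrees
Formula: A = (angle/360) * pi * r^2
r^2 = 79.21
Fraction of circle = 30/360
A = (30/360) * pi * 79.21
A = 6.600833 * pi
A = 20.74
20.74 ft^2


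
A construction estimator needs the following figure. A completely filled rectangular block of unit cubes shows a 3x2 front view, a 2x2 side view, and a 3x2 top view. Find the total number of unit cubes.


Orthographic views of a solid rectangular block:
Front view 3 x 2 -> length = 3, height = 2
Side view 2 x 2 -> width = 2, height = 2 (consistent)
Top view 3 x 2 -> confirms length = 3, width = 2
The block is 3 x 2 x 2.
Total unit cubes = 3 * 2 * 2 = 12
12 unit cubes


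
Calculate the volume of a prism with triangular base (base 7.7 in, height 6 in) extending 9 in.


Shape: triangular prism
Triangle base = 7.7 in, triangle height = 6 in, prism length L = 9 in
Formula: V = (1/2 * b * h_tri) * L
Cross-section area = 0.5 * 7.7 * 6 = 23.1
V = 23.1 * 9
V = 207.9
207.9 in^3


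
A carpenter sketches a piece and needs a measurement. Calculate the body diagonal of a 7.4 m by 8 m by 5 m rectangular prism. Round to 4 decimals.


Shape: rectangular box (space diagonal)
l = 7.4 m, w = 8 m, h = 5 m
Visualize: the diagonal of the base, then a right triangle with that diagonal and the height.
Formula: d = sqrt(l^2 + w^2 + h^2)
l^2 + w^2 + h^2 = 54.76 + 64 + 25 = 143.76
d = sqrt(143.76)
d = 11.99
11.99 m


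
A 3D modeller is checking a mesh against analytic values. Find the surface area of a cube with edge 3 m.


Shape: cube
Side s = 3 m
A cube has 6 square faces.
Formula: SA = 6 * s^2
s^2 = 9
SA = 6 * 9
SA = 54
54 m^2


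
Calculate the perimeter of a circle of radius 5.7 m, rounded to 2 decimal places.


Shape: circle
Radius r = 5.7 m
Formula: C = 2 * pi * r
C = 2 * pi * 5.7
C = 11.4 * pi
C = 35.81
35.81 m


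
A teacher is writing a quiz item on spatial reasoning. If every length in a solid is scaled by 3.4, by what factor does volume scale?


Linear scale factor k = 3.4
Rule: under a linear scaling by k, volumes scale by k^3.
k^3 = 3.4 * 3.4 * 3.4
k^3 = 11.56 * 3.4
k^3 = 39.304
Volume scales by a factor of 39.304.
39.304 (dimensionless)


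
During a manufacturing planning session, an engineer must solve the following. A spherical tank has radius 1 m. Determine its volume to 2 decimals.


Shape: sphere
Radius r = 1 m
Formula: V = (4/3) * pi * r^3
r^3 = 1
(4/3) * 1 = 1.333333
V = 1.333333 * pi
V = 4.19
4.19 m^3


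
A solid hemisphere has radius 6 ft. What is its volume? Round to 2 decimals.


Shape: hemisphere (half of a sphere)
Radius r = 6 ft
Formula: V = (1/2) * (4/3) * pi * r^3 = (2/3) * pi * r^3
r^3 = 216
(2/3) * 216 = 144
V = 144 * pi
V = 452.39
452.39 ft^3


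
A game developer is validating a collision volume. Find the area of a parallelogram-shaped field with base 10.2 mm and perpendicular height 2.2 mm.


Shape: parallelogram
Base b = 10.2 mm, Height h = 2.2 mm
Formula: A = b * h
A = 10.2 * 2.2
A = 22.44
22.44 mm^2


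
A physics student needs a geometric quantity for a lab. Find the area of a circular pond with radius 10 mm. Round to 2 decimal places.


Shape: circle
Radius r = 10 mm
Formula: A = pi * r^2
r^2 = 10^2 = 100
A = pi * 100
A = 314.16
314.16 mm^2


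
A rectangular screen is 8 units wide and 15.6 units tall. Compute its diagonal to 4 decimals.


Shape: rectangle (diagonal via Pythagoras)
Sides: 8 units and 15.6 units
Formula: d = sqrt(l^2 + w^2)
l^2 = 64, w^2 = 243.36
l^2 + w^2 = 307.36
d = sqrt(307.36)
d = 17.5317
17.5317 units


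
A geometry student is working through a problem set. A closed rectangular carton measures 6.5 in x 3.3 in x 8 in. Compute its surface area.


Shape: rectangular prism
l = 6.5 in, w = 3.3 in, h = 8 in
Formula: SA = 2(lw + lh + wh)
lw = 21.45, lh = 52, wh = 26.4
lw + lh + wh = 99.85
SA = 2 * 99.85
SA = 199.7
199.7 in^2


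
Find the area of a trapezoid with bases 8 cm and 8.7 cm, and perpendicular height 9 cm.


Shape: trapezoid
Parallel sides a = 8 cm, b = 8.7 cm; Height h = 9 cm
Formula: A = (a + b) * h / 2
a + b = 8 + 8.7 = 16.7
A = 16.7 * 9 / 2
A = 150.3 / 2
A = 75.15
75.15 cm^2


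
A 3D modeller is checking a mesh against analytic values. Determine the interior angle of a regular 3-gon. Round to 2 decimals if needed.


Shape: regular triangle (3 sides)
Formula: interior angle = (n - 2) * 180 / n
(n - 2) = 1
(n - 2) * 180 = 180
angle = 180 / 3
angle = 60
60 degrees


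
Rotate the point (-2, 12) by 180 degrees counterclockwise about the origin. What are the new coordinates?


Transformation: rotation about the origin
Original point: (-2, 12)
Rule for 180 deg: (x, y) -> (-x, -y)
Apply: (-2, 12) -> (2, -12)
(2, -12)


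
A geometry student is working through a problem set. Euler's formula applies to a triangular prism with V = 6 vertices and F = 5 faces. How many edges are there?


Polyhedron: triangular prism
Euler's formula for convex polyhedra: V - E + F = 2
Given: V = 6 vertices and F = 5 faces
Solve for E:
E = V + F - 2 = 6 + 5 - 2 = 9
9 edges


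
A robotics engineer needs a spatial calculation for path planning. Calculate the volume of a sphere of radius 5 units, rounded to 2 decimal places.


Shape: sphere
Radius r = 5 units
Formula: V = (4/3) * pi * r^3
r^3 = 125
(4/3) * 125 = 166.666667
V = 166.666667 * pi
V = 523.6
523.6 units^3


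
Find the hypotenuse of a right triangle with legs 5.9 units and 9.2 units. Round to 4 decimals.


Shape: right triangle
Legs a = 5.9 units, b = 9.2 units
Formula: c = sqrt(a^2 + b^2)
a^2 = 34.81, b^2 = 84.64
a^2 + b^2 = 119.45
c = sqrt(119.45)
c = 10.9293
10.9293 units


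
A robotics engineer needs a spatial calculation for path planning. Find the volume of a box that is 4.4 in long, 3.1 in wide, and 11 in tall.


Shape: rectangular prism
l = 4.4 in, w = 3.1 in, h = 11 in
Formula: V = l * w * h
V = 4.4 * 3.1 * 11
V = 13.64 * 11
V = 150.04
150.04 in^3


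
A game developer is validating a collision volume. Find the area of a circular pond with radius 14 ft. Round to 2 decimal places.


Shape: circle
Radius r = 14 ft
Formula: A = pi * r^2
r^2 = 14^2 = 196
A = pi * 196
A = 615.75
615.75 ft^2


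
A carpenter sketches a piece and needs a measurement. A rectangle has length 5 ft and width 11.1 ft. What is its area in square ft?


Shape: rectangle
Length l = 5 ft, Width w = 11.1 ft
Formula: A = l * w
A = 5 * 11.1
A = 55.5
55.5 ft^2


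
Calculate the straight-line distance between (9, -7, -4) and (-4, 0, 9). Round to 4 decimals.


3D distance between two points
P1 = (9, -7, -4), P2 = (-4, 0, 9)
Formula: d = sqrt((x2-x1)^2 + (y2-y1)^2 + (z2-z1)^2)
dx = -4 - 9 = -13
dy = 0 - -7 = 7
dz = 9 - -4 = 13
dx^2 + dy^2 + dz^2 = 169 + 49 + 169 = 387
d = sqrt(387)
d = 19.6723
19.6723 units


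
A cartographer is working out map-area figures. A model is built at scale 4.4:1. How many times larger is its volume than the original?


Linear scale factor k = 4.4
Rule: under a linear scaling by k, volumes scale by k^3.
k^3 = 4.4 * 4.4 * 4.4
k^3 = 19.36 * 4.4
k^3 = 85.184
Volume scales by a factor of 85.184.
85.184 (dimensionless)


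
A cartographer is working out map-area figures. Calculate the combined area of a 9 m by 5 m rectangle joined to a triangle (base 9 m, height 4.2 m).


Composite shape: rectangle + triangle
Rectangle area = 9 * 5 = 45
Triangle area = 0.5 * 9 * 4.2 = 18.9
Total = 45 + 18.9
Total = 63.9
63.9 m^2


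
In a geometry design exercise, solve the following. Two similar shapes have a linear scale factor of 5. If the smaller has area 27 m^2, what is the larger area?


Linear scale factor k = 5
Original area = 27 m^2
Rule: under a linear scaling by k, areas scale by k^2.
k^2 = 5^2 = 25
New area = 27 * 25
New area = 675
675 m^2


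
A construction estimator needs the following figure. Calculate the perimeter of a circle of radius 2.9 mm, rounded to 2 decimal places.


Shape: circle
Radius r = 2.9 mm
Formula: C = 2 * pi * r
C = 2 * pi * 2.9
C = 5.8 * pi
C = 18.22
18.22 mm


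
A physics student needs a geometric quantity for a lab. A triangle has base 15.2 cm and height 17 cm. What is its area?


Shape: triangle
Base b = 15.2 cm, Height h = 17 cm
Formula: A = (1/2) * b * h
A = 0.5 * 15.2 * 17
A = 0.5 * 258.4
A = 129.2
129.2 cm^2


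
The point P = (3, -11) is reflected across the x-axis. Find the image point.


Transformation: reflection
Original point: (3, -11)
Rule for reflection over the x-axis: (x, y) -> (x, -y)
Apply: (3, -11) -> (3, 11)
(3, 11)


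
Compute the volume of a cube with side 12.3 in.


Shape: cube
Side s = 12.3 in
Formula: V = s^3
V = 12.3 * 12.3 * 12.3
V = 151.29 * 12.3
V = 1860.867
1860.867 in^3


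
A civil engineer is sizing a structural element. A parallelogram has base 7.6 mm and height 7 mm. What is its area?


Shape: parallelogram
Base b = 7.6 mm, Height h = 7 mm
Formula: A = b * h
A = 7.6 * 7
A = 53.2
53.2 mm^2


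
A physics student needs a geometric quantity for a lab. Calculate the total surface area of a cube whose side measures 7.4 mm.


Shape: cube
Side s = 7.4 mm
A cube has 6 square faces.
Formula: SA = 6 * s^2
s^2 = 54.76
SA = 6 * 54.76
SA = 328.56
328.56 mm^2


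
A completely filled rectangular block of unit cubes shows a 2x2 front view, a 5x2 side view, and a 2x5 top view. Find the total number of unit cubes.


Orthographic views of a solid rectangular block:
Front view 2 x 2 -> length = 2, height = 2
Side view 5 x 2 -> width = 5, height = 2 (consistent)
Top view 2 x 5 -> confirms length = 2, width = 5
The block is 2 x 5 x 2.
Total unit cubes = 2 * 5 * 2 = 20
20 unit cubes
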